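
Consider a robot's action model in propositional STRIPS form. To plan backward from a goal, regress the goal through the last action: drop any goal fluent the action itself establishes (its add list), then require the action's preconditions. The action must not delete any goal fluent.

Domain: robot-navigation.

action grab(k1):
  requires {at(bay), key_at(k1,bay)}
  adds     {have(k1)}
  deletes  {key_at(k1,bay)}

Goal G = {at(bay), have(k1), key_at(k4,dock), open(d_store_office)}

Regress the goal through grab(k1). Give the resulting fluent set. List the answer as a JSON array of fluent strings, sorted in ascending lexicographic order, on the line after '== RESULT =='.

Compute (G \ add) ∪ pre:
  G ∩ del = {}  (empty — regression defined)
  G \ add = {at(bay), have(k1), key_at(k4,dock), open(d_store_office)} \ {have(k1)} = {at(bay), key_at(k4,dock), open(d_store_office)}
  ∪ pre   = {at(bay), key_at(k4,dock), open(d_store_office)} ∪ {at(bay), key_at(k1,bay)}
          = {at(bay), key_at(k1,bay), key_at(k4,dock), open(d_store_office)}

== RESULT ==
["at(bay)", "key_at(k1,bay)", "key_at(k4,dock)", "open(d_store_office)"]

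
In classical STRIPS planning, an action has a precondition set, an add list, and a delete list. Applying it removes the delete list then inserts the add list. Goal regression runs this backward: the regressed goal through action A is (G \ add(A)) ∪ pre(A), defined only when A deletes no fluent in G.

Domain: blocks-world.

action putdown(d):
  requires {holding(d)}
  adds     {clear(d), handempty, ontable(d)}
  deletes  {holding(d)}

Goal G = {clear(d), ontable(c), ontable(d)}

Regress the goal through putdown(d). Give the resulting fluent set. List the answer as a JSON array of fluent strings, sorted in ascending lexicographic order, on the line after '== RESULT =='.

Compute (G \ add) ∪ pre:
  G ∩ del = {}  (empty — regression defined)
  G \ add = {clear(d), ontable(c), ontable(d)} \ {clear(d), handempty, ontable(d)} = {ontable(c)}
  ∪ pre   = {ontable(c)} ∪ {holding(d)}
          = {holding(d), ontable(c)}

== RESULT ==
["holding(d)", "ontable(c)"]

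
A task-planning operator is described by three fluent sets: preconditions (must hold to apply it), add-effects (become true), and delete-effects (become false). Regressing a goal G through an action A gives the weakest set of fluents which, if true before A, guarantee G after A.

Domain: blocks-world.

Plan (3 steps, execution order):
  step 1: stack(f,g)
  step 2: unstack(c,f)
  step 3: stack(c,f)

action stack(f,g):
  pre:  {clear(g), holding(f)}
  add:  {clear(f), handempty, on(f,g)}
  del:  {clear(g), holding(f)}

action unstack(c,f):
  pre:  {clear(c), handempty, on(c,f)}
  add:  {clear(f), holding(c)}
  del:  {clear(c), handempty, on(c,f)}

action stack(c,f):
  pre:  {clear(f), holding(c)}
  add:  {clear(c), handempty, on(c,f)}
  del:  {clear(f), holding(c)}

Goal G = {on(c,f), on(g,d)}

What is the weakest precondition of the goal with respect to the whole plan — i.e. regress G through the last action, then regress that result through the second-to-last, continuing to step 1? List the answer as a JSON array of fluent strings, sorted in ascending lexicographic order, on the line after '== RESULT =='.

Work backward from the goal:
  through step 3 (stack(c,f)): drop {on(c,f)}, keep {on(g,d)}, require {clear(f), holding(c)}
    → {clear(f), holding(c), on(g,d)}
  through step 2 (unstack(c,f)): drop {clear(f), holding(c)}, keep {on(g,d)}, require {clear(c), handempty, on(c,f)}
    → {clear(c), handempty, on(c,f), on(g,d)}
  through step 1 (stack(f,g)): drop {handempty}, keep {clear(c), on(c,f), on(g,d)}, require {clear(g), holding(f)}
    → {clear(c), clear(g), holding(f), on(c,f), on(g,d)}

== RESULT ==
["clear(c)", "clear(g)", "holding(f)", "on(c,f)", "on(g,d)"]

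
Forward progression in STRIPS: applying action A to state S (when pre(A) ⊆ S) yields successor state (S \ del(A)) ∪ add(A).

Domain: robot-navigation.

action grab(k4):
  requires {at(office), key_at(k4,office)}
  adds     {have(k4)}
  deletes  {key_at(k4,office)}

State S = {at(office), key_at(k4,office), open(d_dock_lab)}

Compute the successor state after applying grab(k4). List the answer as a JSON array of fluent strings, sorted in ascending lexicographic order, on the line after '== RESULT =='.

Compute (S \ del) ∪ add:
  pre ⊆ S: {at(office), key_at(k4,office)} ⊆ S  — applicable
  S \ del = {at(office), open(d_dock_lab)}
  ∪ add   = {at(office), have(k4), open(d_dock_lab)}

== RESULT ==
["at(office)", "have(k4)", "open(d_dock_lab)"]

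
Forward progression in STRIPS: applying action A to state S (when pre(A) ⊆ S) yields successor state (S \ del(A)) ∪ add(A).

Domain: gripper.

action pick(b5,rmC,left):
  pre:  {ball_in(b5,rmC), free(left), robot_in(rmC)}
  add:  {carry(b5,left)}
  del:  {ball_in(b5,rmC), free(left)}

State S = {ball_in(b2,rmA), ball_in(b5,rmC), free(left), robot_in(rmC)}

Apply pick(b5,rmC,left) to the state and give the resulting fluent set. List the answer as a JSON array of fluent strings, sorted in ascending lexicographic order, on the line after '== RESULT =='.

Progress:
  pre ⊆ S: {ball_in(b5,rmC), free(left), robot_in(rmC)} ⊆ S  — applicable
  S \ del = {ball_in(b2,rmA), robot_in(rmC)}
  ∪ add   = {ball_in(b2,rmA), carry(b5,left), robot_in(rmC)}

== RESULT ==
["ball_in(b2,rmA)", "carry(b5,left)", "robot_in(rmC)"]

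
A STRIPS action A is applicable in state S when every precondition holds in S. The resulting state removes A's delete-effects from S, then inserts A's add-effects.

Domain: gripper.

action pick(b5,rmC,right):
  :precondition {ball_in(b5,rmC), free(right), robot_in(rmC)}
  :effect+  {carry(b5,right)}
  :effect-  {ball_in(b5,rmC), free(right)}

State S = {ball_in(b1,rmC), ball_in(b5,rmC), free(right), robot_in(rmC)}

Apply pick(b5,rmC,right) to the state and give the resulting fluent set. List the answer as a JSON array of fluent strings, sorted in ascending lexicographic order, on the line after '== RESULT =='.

Compute (S \ del) ∪ add:
  pre ⊆ S: {ball_in(b5,rmC), free(right), robot_in(rmC)} ⊆ S  — applicable
  S \ del = {ball_in(b1,rmC), robot_in(rmC)}
  ∪ add   = {ball_in(b1,rmC), carry(b5,right), robot_in(rmC)}

== RESULT ==
["ball_in(b1,rmC)", "carry(b5,right)", "robot_in(rmC)"]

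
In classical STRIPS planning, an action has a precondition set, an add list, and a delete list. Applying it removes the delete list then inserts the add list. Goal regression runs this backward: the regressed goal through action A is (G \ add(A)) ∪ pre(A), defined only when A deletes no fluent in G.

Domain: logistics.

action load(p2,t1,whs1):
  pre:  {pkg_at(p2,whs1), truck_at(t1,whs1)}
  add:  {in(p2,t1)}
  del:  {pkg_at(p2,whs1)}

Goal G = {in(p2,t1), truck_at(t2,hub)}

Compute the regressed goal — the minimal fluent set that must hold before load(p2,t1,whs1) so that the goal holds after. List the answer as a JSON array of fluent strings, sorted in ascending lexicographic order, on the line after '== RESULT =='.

Regress:
  G ∩ del = {}  (empty — regression defined)
  G \ add = {in(p2,t1), truck_at(t2,hub)} \ {in(p2,t1)} = {truck_at(t2,hub)}
  ∪ pre   = {truck_at(t2,hub)} ∪ {pkg_at(p2,whs1), truck_at(t1,whs1)}
          = {pkg_at(p2,whs1), truck_at(t1,whs1), truck_at(t2,hub)}

== RESULT ==
["pkg_at(p2,whs1)", "truck_at(t1,whs1)", "truck_at(t2,hub)"]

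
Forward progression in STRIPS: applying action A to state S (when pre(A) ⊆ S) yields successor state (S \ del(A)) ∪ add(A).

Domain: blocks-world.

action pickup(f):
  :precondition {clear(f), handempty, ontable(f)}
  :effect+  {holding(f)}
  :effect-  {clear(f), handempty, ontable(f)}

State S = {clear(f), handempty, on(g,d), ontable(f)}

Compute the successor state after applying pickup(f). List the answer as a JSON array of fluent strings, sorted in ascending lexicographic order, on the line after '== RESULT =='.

Progress:
  pre ⊆ S: {clear(f), handempty, ontable(f)} ⊆ S  — applicable
  S \ del = {on(g,d)}
  ∪ add   = {holding(f), on(g,d)}

== RESULT ==
["holding(f)", "on(g,d)"]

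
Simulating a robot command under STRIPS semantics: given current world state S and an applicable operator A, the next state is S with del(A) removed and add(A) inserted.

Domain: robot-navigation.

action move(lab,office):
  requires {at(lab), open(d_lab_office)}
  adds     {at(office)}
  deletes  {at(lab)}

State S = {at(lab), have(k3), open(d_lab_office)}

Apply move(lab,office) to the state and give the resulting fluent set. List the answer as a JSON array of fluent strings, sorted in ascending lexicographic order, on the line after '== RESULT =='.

Compute (S \ del) ∪ add:
  pre ⊆ S: {at(lab), open(d_lab_office)} ⊆ S  — applicable
  S \ del = {have(k3), open(d_lab_office)}
  ∪ add   = {at(office), have(k3), open(d_lab_office)}

== RESULT ==
["at(office)", "have(k3)", "open(d_lab_office)"]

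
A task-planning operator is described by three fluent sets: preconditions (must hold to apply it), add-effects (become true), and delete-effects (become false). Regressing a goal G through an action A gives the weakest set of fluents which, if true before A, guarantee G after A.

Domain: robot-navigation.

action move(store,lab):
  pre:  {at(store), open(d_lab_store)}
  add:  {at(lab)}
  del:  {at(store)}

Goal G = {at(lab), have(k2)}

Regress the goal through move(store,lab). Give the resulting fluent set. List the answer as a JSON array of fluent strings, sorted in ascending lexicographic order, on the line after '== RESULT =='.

Regress:
  G ∩ del = {}  (empty — regression defined)
  G \ add = {at(lab), have(k2)} \ {at(lab)} = {have(k2)}
  ∪ pre   = {have(k2)} ∪ {at(store), open(d_lab_store)}
          = {at(store), have(k2), open(d_lab_store)}

== RESULT ==
["at(store)", "have(k2)", "open(d_lab_store)"]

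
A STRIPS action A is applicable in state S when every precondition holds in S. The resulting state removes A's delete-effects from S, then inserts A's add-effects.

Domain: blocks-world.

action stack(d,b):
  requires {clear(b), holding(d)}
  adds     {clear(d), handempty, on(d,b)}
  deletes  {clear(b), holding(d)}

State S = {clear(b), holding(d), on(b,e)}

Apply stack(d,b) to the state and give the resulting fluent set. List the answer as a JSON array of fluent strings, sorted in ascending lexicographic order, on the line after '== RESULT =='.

Compute (S \ del) ∪ add:
  pre ⊆ S: {clear(b), holding(d)} ⊆ S  — applicable
  S \ del = {on(b,e)}
  ∪ add   = {clear(d), handempty, on(b,e), on(d,b)}

== RESULT ==
["clear(d)", "handempty", "on(b,e)", "on(d,b)"]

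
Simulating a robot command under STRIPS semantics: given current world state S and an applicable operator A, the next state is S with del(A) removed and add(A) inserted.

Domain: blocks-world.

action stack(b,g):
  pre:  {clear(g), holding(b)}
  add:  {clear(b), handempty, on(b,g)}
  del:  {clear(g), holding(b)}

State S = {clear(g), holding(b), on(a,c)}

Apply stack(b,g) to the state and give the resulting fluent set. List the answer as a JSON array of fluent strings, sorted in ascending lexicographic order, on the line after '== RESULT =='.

Compute (S \ del) ∪ add:
  pre ⊆ S: {clear(g), holding(b)} ⊆ S  — applicable
  S \ del = {on(a,c)}
  ∪ add   = {clear(b), handempty, on(a,c), on(b,g)}

== RESULT ==
["clear(b)", "handempty", "on(a,c)", "on(b,g)"]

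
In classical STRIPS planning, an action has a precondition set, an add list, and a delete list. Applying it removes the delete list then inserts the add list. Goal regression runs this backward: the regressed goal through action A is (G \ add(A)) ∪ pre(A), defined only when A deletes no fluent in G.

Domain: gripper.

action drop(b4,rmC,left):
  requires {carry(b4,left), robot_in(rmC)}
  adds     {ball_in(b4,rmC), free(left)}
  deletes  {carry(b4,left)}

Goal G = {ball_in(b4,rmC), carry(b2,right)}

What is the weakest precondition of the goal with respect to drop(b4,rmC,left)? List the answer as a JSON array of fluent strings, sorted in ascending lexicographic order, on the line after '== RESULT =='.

Compute (G \ add) ∪ pre:
  G ∩ del = {}  (empty — regression defined)
  G \ add = {ball_in(b4,rmC), carry(b2,right)} \ {ball_in(b4,rmC), free(left)} = {carry(b2,right)}
  ∪ pre   = {carry(b2,right)} ∪ {carry(b4,left), robot_in(rmC)}
          = {carry(b2,right), carry(b4,left), robot_in(rmC)}

== RESULT ==
["carry(b2,right)", "carry(b4,left)", "robot_in(rmC)"]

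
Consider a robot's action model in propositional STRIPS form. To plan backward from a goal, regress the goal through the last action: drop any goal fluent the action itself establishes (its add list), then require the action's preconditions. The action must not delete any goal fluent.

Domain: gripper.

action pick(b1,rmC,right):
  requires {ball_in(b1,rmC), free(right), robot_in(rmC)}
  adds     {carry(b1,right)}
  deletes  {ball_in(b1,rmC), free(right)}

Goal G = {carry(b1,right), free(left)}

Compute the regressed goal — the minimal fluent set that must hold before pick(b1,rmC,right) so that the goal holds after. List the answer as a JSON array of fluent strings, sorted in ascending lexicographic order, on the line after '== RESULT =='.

Regress:
  G ∩ del = {}  (empty — regression defined)
  G \ add = {carry(b1,right), free(left)} \ {carry(b1,right)} = {free(left)}
  ∪ pre   = {free(left)} ∪ {ball_in(b1,rmC), free(right), robot_in(rmC)}
          = {ball_in(b1,rmC), free(left), free(right), robot_in(rmC)}

== RESULT ==
["ball_in(b1,rmC)", "free(left)", "free(right)", "robot_in(rmC)"]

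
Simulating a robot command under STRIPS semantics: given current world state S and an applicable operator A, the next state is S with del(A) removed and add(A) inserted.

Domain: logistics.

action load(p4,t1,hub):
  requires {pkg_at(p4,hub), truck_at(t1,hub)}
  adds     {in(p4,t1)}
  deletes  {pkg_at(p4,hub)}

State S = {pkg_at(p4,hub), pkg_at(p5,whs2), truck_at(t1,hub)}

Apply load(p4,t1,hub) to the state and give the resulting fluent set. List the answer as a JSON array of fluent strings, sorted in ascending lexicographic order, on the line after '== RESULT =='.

Compute (S \ del) ∪ add:
  pre ⊆ S: {pkg_at(p4,hub), truck_at(t1,hub)} ⊆ S  — applicable
  S \ del = {pkg_at(p5,whs2), truck_at(t1,hub)}
  ∪ add   = {in(p4,t1), pkg_at(p5,whs2), truck_at(t1,hub)}

== RESULT ==
["in(p4,t1)", "pkg_at(p5,whs2)", "truck_at(t1,hub)"]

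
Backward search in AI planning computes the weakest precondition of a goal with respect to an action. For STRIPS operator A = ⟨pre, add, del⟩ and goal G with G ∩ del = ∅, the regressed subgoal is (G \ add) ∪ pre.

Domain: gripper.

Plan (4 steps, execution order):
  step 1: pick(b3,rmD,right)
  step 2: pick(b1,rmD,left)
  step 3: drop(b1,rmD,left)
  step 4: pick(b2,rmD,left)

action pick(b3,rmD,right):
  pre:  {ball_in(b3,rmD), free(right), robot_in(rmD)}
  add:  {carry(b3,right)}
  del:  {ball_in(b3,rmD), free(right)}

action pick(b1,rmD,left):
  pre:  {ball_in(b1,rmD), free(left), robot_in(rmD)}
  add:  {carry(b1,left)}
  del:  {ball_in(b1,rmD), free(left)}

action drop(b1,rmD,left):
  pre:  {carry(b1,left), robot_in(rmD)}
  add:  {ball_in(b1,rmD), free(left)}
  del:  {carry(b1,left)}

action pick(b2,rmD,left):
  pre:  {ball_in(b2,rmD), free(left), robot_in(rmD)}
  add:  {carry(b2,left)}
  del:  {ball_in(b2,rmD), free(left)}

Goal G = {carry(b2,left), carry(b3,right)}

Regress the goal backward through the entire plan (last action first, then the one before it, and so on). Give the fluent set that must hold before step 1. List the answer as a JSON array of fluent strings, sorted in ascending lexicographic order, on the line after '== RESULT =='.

Regress step by step:
  through step 4 (pick(b2,rmD,left)): drop {carry(b2,left)}, keep {carry(b3,right)}, require {ball_in(b2,rmD), free(left), robot_in(rmD)}
    → {ball_in(b2,rmD), carry(b3,right), free(left), robot_in(rmD)}
  through step 3 (drop(b1,rmD,left)): drop {free(left)}, keep {ball_in(b2,rmD), carry(b3,right), robot_in(rmD)}, require {carry(b1,left), robot_in(rmD)}
    → {ball_in(b2,rmD), carry(b1,left), carry(b3,right), robot_in(rmD)}
  through step 2 (pick(b1,rmD,left)): drop {carry(b1,left)}, keep {ball_in(b2,rmD), carry(b3,right), robot_in(rmD)}, require {ball_in(b1,rmD), free(left), robot_in(rmD)}
    → {ball_in(b1,rmD), ball_in(b2,rmD), carry(b3,right), free(left), robot_in(rmD)}
  through step 1 (pick(b3,rmD,right)): drop {carry(b3,right)}, keep {ball_in(b1,rmD), ball_in(b2,rmD), free(left), robot_in(rmD)}, require {ball_in(b3,rmD), free(right), robot_in(rmD)}
    → {ball_in(b1,rmD), ball_in(b2,rmD), ball_in(b3,rmD), free(left), free(right), robot_in(rmD)}

== RESULT ==
["ball_in(b1,rmD)", "ball_in(b2,rmD)", "ball_in(b3,rmD)", "free(left)", "free(right)", "robot_in(rmD)"]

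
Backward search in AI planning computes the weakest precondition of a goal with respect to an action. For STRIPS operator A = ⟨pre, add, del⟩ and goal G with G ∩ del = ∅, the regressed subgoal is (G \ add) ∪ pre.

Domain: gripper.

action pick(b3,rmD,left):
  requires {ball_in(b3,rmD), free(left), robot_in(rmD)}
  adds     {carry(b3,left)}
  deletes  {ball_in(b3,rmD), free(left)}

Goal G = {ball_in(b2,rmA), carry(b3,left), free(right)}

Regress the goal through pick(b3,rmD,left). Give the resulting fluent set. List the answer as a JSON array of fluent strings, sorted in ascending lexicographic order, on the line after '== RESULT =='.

Compute (G \ add) ∪ pre:
  G ∩ del = {}  (empty — regression defined)
  G \ add = {ball_in(b2,rmA), carry(b3,left), free(right)} \ {carry(b3,left)} = {ball_in(b2,rmA), free(right)}
  ∪ pre   = {ball_in(b2,rmA), free(right)} ∪ {ball_in(b3,rmD), free(left), robot_in(rmD)}
          = {ball_in(b2,rmA), ball_in(b3,rmD), free(left), free(right), robot_in(rmD)}

== RESULT ==
["ball_in(b2,rmA)", "ball_in(b3,rmD)", "free(left)", "free(right)", "robot_in(rmD)"]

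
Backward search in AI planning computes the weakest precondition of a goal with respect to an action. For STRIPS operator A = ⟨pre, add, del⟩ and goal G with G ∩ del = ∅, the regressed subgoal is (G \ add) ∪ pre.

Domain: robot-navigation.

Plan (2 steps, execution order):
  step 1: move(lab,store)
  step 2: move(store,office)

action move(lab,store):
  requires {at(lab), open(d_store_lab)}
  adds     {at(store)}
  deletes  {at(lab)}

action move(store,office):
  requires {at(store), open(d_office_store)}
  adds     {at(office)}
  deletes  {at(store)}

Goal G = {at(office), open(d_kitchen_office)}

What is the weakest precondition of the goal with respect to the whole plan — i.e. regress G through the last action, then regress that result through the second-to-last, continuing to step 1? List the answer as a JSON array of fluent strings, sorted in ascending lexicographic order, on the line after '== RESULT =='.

Regress step by step:
  through step 2 (move(store,office)): drop {at(office)}, keep {open(d_kitchen_office)}, require {at(store), open(d_office_store)}
    → {at(store), open(d_kitchen_office), open(d_office_store)}
  through step 1 (move(lab,store)): drop {at(store)}, keep {open(d_kitchen_office), open(d_office_store)}, require {at(lab), open(d_store_lab)}
    → {at(lab), open(d_kitchen_office), open(d_office_store), open(d_store_lab)}

== RESULT ==
["at(lab)", "open(d_kitchen_office)", "open(d_office_store)", "open(d_store_lab)"]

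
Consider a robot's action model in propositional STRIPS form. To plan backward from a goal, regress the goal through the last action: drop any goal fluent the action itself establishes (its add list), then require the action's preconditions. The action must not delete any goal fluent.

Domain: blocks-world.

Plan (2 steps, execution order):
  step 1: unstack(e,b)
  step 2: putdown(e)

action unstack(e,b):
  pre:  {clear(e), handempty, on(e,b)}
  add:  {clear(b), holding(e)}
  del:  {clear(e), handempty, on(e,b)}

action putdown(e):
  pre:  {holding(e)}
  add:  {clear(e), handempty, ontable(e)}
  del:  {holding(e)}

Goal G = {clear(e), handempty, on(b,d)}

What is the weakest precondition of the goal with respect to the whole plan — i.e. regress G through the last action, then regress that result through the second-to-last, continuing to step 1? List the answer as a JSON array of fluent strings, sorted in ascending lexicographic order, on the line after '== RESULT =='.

Work backward from the goal:
  through step 2 (putdown(e)): drop {clear(e), handempty}, keep {on(b,d)}, require {holding(e)}
    → {holding(e), on(b,d)}
  through step 1 (unstack(e,b)): drop {holding(e)}, keep {on(b,d)}, require {clear(e), handempty, on(e,b)}
    → {clear(e), handempty, on(b,d), on(e,b)}

== RESULT ==
["clear(e)", "handempty", "on(b,d)", "on(e,b)"]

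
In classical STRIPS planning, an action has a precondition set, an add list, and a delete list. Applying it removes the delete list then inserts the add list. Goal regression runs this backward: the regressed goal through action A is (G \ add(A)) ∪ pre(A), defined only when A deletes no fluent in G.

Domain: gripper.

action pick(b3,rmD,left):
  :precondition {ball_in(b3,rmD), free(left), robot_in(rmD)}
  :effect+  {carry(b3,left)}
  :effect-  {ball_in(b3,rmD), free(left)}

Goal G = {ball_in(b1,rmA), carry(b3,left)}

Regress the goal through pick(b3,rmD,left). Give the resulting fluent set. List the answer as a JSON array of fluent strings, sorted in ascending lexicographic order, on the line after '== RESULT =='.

Regress:
  G ∩ del = {}  (empty — regression defined)
  G \ add = {ball_in(b1,rmA), carry(b3,left)} \ {carry(b3,left)} = {ball_in(b1,rmA)}
  ∪ pre   = {ball_in(b1,rmA)} ∪ {ball_in(b3,rmD), free(left), robot_in(rmD)}
          = {ball_in(b1,rmA), ball_in(b3,rmD), free(left), robot_in(rmD)}

== RESULT ==
["ball_in(b1,rmA)", "ball_in(b3,rmD)", "free(left)", "robot_in(rmD)"]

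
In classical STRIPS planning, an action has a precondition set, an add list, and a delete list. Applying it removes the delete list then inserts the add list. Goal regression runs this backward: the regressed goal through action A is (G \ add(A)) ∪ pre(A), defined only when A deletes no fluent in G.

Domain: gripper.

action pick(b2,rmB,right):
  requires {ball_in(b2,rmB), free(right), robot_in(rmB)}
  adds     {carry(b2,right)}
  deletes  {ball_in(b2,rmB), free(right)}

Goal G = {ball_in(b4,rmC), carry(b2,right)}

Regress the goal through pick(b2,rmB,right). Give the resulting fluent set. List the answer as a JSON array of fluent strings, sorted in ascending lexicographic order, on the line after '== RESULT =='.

Regress:
  G ∩ del = {}  (empty — regression defined)
  G \ add = {ball_in(b4,rmC), carry(b2,right)} \ {carry(b2,right)} = {ball_in(b4,rmC)}
  ∪ pre   = {ball_in(b4,rmC)} ∪ {ball_in(b2,rmB), free(right), robot_in(rmB)}
          = {ball_in(b2,rmB), ball_in(b4,rmC), free(right), robot_in(rmB)}

== RESULT ==
["ball_in(b2,rmB)", "ball_in(b4,rmC)", "free(right)", "robot_in(rmB)"]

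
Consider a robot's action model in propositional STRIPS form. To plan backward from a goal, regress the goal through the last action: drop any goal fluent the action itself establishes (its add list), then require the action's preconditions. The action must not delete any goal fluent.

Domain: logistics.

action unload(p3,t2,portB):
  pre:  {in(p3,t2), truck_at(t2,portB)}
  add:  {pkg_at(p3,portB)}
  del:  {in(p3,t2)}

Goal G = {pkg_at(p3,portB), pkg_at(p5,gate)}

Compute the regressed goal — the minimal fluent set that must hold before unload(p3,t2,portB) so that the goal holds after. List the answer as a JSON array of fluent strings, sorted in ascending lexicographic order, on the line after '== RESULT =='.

Compute (G \ add) ∪ pre:
  G ∩ del = {}  (empty — regression defined)
  G \ add = {pkg_at(p3,portB), pkg_at(p5,gate)} \ {pkg_at(p3,portB)} = {pkg_at(p5,gate)}
  ∪ pre   = {pkg_at(p5,gate)} ∪ {in(p3,t2), truck_at(t2,portB)}
          = {in(p3,t2), pkg_at(p5,gate), truck_at(t2,portB)}

== RESULT ==
["in(p3,t2)", "pkg_at(p5,gate)", "truck_at(t2,portB)"]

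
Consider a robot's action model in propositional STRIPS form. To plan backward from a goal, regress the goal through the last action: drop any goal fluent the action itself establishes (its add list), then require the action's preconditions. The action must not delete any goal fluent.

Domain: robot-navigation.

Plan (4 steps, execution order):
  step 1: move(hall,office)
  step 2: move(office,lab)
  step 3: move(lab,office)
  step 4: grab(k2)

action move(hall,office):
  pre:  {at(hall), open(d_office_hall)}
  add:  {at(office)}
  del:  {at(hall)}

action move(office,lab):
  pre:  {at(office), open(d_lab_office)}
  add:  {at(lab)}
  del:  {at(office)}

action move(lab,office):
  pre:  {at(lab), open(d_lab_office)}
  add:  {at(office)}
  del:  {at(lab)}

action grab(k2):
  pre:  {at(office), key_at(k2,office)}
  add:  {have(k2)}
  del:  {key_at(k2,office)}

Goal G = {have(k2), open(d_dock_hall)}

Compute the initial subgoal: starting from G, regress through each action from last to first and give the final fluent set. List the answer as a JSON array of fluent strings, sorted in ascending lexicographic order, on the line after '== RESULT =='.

Regress step by step:
  through step 4 (grab(k2)): drop {have(k2)}, keep {open(d_dock_hall)}, require {at(office), key_at(k2,office)}
    → {at(office), key_at(k2,office), open(d_dock_hall)}
  through step 3 (move(lab,office)): drop {at(office)}, keep {key_at(k2,office), open(d_dock_hall)}, require {at(lab), open(d_lab_office)}
    → {at(lab), key_at(k2,office), open(d_dock_hall), open(d_lab_office)}
  through step 2 (move(office,lab)): drop {at(lab)}, keep {key_at(k2,office), open(d_dock_hall), open(d_lab_office)}, require {at(office), open(d_lab_office)}
    → {at(office), key_at(k2,office), open(d_dock_hall), open(d_lab_office)}
  through step 1 (move(hall,office)): drop {at(office)}, keep {key_at(k2,office), open(d_dock_hall), open(d_lab_office)}, require {at(hall), open(d_office_hall)}
    → {at(hall), key_at(k2,office), open(d_dock_hall), open(d_lab_office), open(d_office_hall)}

== RESULT ==
["at(hall)", "key_at(k2,office)", "open(d_dock_hall)", "open(d_lab_office)", "open(d_office_hall)"]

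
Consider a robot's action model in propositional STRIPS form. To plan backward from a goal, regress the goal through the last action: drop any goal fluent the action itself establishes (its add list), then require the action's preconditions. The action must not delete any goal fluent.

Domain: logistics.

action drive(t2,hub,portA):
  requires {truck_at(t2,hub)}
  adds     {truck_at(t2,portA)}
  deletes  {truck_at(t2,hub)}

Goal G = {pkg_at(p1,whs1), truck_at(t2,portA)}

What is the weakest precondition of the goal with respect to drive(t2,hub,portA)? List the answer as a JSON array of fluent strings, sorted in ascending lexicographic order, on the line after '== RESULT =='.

Regress:
  G ∩ del = {}  (empty — regression defined)
  G \ add = {pkg_at(p1,whs1), truck_at(t2,portA)} \ {truck_at(t2,portA)} = {pkg_at(p1,whs1)}
  ∪ pre   = {pkg_at(p1,whs1)} ∪ {truck_at(t2,hub)}
          = {pkg_at(p1,whs1), truck_at(t2,hub)}

== RESULT ==
["pkg_at(p1,whs1)", "truck_at(t2,hub)"]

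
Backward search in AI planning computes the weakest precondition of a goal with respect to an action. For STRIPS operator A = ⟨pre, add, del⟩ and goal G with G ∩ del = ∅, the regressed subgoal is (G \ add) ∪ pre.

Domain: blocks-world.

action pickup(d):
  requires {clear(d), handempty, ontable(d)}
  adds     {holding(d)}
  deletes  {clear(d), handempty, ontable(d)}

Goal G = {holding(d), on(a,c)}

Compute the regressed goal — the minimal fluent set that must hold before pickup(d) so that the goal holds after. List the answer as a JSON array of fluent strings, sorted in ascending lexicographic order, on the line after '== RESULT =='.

Compute (G \ add) ∪ pre:
  G ∩ del = {}  (empty — regression defined)
  G \ add = {holding(d), on(a,c)} \ {holding(d)} = {on(a,c)}
  ∪ pre   = {on(a,c)} ∪ {clear(d), handempty, ontable(d)}
          = {clear(d), handempty, on(a,c), ontable(d)}

== RESULT ==
["clear(d)", "handempty", "on(a,c)", "ontable(d)"]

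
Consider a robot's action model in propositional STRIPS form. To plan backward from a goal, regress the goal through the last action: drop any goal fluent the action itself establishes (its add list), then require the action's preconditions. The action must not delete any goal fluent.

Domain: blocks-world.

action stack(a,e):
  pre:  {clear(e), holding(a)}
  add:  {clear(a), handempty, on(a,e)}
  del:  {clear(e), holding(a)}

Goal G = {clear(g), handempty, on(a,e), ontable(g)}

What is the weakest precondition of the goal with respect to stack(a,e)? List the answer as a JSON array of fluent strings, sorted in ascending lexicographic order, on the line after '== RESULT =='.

Compute (G \ add) ∪ pre:
  G ∩ del = {}  (empty — regression defined)
  G \ add = {clear(g), handempty, on(a,e), ontable(g)} \ {clear(a), handempty, on(a,e)} = {clear(g), ontable(g)}
  ∪ pre   = {clear(g), ontable(g)} ∪ {clear(e), holding(a)}
          = {clear(e), clear(g), holding(a), ontable(g)}

== RESULT ==
["clear(e)", "clear(g)", "holding(a)", "ontable(g)"]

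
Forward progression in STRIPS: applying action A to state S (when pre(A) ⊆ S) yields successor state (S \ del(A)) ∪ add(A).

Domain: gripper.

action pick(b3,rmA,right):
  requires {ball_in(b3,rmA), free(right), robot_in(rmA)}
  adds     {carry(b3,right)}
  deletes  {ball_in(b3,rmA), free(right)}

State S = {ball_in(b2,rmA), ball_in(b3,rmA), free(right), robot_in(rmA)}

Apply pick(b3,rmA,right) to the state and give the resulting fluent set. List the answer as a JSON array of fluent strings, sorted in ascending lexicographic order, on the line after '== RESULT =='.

Progress:
  pre ⊆ S: {ball_in(b3,rmA), free(right), robot_in(rmA)} ⊆ S  — applicable
  S \ del = {ball_in(b2,rmA), robot_in(rmA)}
  ∪ add   = {ball_in(b2,rmA), carry(b3,right), robot_in(rmA)}

== RESULT ==
["ball_in(b2,rmA)", "carry(b3,right)", "robot_in(rmA)"]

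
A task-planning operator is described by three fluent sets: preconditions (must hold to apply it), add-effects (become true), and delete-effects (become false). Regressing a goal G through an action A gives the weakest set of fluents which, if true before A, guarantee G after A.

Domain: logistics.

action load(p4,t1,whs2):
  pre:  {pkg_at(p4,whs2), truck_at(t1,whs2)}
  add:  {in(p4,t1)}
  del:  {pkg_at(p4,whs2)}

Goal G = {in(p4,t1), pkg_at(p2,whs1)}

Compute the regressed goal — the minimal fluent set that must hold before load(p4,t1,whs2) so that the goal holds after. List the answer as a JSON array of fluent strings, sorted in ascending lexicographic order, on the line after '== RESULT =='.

Compute (G \ add) ∪ pre:
  G ∩ del = {}  (empty — regression defined)
  G \ add = {in(p4,t1), pkg_at(p2,whs1)} \ {in(p4,t1)} = {pkg_at(p2,whs1)}
  ∪ pre   = {pkg_at(p2,whs1)} ∪ {pkg_at(p4,whs2), truck_at(t1,whs2)}
          = {pkg_at(p2,whs1), pkg_at(p4,whs2), truck_at(t1,whs2)}

== RESULT ==
["pkg_at(p2,whs1)", "pkg_at(p4,whs2)", "truck_at(t1,whs2)"]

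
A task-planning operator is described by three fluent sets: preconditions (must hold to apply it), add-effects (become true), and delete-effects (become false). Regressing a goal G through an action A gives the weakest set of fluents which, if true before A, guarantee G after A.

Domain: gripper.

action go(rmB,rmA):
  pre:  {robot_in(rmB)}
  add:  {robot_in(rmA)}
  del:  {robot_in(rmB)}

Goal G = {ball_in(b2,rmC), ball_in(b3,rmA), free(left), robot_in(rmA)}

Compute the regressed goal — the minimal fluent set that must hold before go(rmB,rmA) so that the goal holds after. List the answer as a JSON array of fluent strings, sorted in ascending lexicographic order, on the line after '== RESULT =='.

Regress:
  G ∩ del = {}  (empty — regression defined)
  G \ add = {ball_in(b2,rmC), ball_in(b3,rmA), free(left), robot_in(rmA)} \ {robot_in(rmA)} = {ball_in(b2,rmC), ball_in(b3,rmA), free(left)}
  ∪ pre   = {ball_in(b2,rmC), ball_in(b3,rmA), free(left)} ∪ {robot_in(rmB)}
          = {ball_in(b2,rmC), ball_in(b3,rmA), free(left), robot_in(rmB)}

== RESULT ==
["ball_in(b2,rmC)", "ball_in(b3,rmA)", "free(left)", "robot_in(rmB)"]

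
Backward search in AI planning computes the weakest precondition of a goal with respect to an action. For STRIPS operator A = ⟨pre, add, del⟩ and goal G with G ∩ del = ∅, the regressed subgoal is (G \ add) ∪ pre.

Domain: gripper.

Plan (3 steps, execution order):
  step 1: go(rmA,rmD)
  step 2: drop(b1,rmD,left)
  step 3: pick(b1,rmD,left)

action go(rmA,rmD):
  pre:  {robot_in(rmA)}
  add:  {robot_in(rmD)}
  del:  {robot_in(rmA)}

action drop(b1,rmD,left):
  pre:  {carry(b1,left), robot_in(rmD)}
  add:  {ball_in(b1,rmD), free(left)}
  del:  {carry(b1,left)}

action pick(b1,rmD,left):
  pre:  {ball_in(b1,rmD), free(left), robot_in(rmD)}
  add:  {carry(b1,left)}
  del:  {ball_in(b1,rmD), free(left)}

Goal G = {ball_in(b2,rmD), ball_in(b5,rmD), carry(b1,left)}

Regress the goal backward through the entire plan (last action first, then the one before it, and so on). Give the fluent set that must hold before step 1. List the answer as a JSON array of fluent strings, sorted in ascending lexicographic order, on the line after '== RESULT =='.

Work backward from the goal:
  through step 3 (pick(b1,rmD,left)): drop {carry(b1,left)}, keep {ball_in(b2,rmD), ball_in(b5,rmD)}, require {ball_in(b1,rmD), free(left), robot_in(rmD)}
    → {ball_in(b1,rmD), ball_in(b2,rmD), ball_in(b5,rmD), free(left), robot_in(rmD)}
  through step 2 (drop(b1,rmD,left)): drop {ball_in(b1,rmD), free(left)}, keep {ball_in(b2,rmD), ball_in(b5,rmD), robot_in(rmD)}, require {carry(b1,left), robot_in(rmD)}
    → {ball_in(b2,rmD), ball_in(b5,rmD), carry(b1,left), robot_in(rmD)}
  through step 1 (go(rmA,rmD)): drop {robot_in(rmD)}, keep {ball_in(b2,rmD), ball_in(b5,rmD), carry(b1,left)}, require {robot_in(rmA)}
    → {ball_in(b2,rmD), ball_in(b5,rmD), carry(b1,left), robot_in(rmA)}

== RESULT ==
["ball_in(b2,rmD)", "ball_in(b5,rmD)", "carry(b1,left)", "robot_in(rmA)"]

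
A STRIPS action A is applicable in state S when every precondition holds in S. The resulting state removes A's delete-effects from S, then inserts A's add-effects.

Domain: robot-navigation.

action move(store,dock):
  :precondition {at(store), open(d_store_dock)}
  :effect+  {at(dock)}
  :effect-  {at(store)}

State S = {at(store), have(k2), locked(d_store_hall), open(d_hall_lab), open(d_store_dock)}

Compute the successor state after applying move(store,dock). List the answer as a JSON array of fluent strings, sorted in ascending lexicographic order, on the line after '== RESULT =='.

Compute (S \ del) ∪ add:
  pre ⊆ S: {at(store), open(d_store_dock)} ⊆ S  — applicable
  S \ del = {have(k2), locked(d_store_hall), open(d_hall_lab), open(d_store_dock)}
  ∪ add   = {at(dock), have(k2), locked(d_store_hall), open(d_hall_lab), open(d_store_dock)}

== RESULT ==
["at(dock)", "have(k2)", "locked(d_store_hall)", "open(d_hall_lab)", "open(d_store_dock)"]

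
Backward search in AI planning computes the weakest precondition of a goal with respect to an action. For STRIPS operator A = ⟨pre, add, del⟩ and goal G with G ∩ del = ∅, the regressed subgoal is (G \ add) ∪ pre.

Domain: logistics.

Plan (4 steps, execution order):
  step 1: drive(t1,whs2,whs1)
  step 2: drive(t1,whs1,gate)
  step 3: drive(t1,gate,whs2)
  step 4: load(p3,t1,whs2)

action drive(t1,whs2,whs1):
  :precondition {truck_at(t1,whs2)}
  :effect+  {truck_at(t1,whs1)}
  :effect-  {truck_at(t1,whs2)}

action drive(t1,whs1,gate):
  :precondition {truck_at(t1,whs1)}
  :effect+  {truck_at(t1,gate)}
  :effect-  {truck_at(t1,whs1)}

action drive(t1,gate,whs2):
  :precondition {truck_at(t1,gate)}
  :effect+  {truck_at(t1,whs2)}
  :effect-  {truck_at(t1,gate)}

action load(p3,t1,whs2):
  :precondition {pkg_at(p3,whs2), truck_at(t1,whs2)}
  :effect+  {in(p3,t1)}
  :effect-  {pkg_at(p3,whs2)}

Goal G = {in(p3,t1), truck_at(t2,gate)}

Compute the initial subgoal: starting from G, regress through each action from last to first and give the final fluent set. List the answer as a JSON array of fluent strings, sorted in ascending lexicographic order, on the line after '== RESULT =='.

Regress step by step:
  through step 4 (load(p3,t1,whs2)): drop {in(p3,t1)}, keep {truck_at(t2,gate)}, require {pkg_at(p3,whs2), truck_at(t1,whs2)}
    → {pkg_at(p3,whs2), truck_at(t1,whs2), truck_at(t2,gate)}
  through step 3 (drive(t1,gate,whs2)): drop {truck_at(t1,whs2)}, keep {pkg_at(p3,whs2), truck_at(t2,gate)}, require {truck_at(t1,gate)}
    → {pkg_at(p3,whs2), truck_at(t1,gate), truck_at(t2,gate)}
  through step 2 (drive(t1,whs1,gate)): drop {truck_at(t1,gate)}, keep {pkg_at(p3,whs2), truck_at(t2,gate)}, require {truck_at(t1,whs1)}
    → {pkg_at(p3,whs2), truck_at(t1,whs1), truck_at(t2,gate)}
  through step 1 (drive(t1,whs2,whs1)): drop {truck_at(t1,whs1)}, keep {pkg_at(p3,whs2), truck_at(t2,gate)}, require {truck_at(t1,whs2)}
    → {pkg_at(p3,whs2), truck_at(t1,whs2), truck_at(t2,gate)}

== RESULT ==
["pkg_at(p3,whs2)", "truck_at(t1,whs2)", "truck_at(t2,gate)"]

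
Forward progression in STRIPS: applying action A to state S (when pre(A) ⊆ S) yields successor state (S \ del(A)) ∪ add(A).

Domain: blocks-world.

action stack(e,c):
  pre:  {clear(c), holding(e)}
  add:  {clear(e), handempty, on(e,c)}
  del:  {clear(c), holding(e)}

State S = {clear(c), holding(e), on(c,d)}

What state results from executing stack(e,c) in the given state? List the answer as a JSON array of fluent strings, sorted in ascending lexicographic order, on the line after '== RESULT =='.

Progress:
  pre ⊆ S: {clear(c), holding(e)} ⊆ S  — applicable
  S \ del = {on(c,d)}
  ∪ add   = {clear(e), handempty, on(c,d), on(e,c)}

== RESULT ==
["clear(e)", "handempty", "on(c,d)", "on(e,c)"]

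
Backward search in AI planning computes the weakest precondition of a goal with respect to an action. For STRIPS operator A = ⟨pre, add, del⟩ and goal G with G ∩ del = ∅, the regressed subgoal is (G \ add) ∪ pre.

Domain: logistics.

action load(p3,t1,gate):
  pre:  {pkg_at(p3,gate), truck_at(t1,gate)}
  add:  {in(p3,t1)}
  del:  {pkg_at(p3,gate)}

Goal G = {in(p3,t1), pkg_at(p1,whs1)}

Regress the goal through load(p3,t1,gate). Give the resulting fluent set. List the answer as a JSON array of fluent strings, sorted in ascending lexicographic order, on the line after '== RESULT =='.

Regress:
  G ∩ del = {}  (empty — regression defined)
  G \ add = {in(p3,t1), pkg_at(p1,whs1)} \ {in(p3,t1)} = {pkg_at(p1,whs1)}
  ∪ pre   = {pkg_at(p1,whs1)} ∪ {pkg_at(p3,gate), truck_at(t1,gate)}
          = {pkg_at(p1,whs1), pkg_at(p3,gate), truck_at(t1,gate)}

== RESULT ==
["pkg_at(p1,whs1)", "pkg_at(p3,gate)", "truck_at(t1,gate)"]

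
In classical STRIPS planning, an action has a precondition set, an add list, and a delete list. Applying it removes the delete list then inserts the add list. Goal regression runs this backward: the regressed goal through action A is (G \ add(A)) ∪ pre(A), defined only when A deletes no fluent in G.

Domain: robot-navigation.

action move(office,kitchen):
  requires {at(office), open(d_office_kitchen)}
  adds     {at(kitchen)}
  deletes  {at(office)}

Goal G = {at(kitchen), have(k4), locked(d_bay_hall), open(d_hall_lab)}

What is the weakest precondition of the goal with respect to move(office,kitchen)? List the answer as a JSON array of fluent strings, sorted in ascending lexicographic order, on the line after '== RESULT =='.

Compute (G \ add) ∪ pre:
  G ∩ del = {}  (empty — regression defined)
  G \ add = {at(kitchen), have(k4), locked(d_bay_hall), open(d_hall_lab)} \ {at(kitchen)} = {have(k4), locked(d_bay_hall), open(d_hall_lab)}
  ∪ pre   = {have(k4), locked(d_bay_hall), open(d_hall_lab)} ∪ {at(office), open(d_office_kitchen)}
          = {at(office), have(k4), locked(d_bay_hall), open(d_hall_lab), open(d_office_kitchen)}

== RESULT ==
["at(office)", "have(k4)", "locked(d_bay_hall)", "open(d_hall_lab)", "open(d_office_kitchen)"]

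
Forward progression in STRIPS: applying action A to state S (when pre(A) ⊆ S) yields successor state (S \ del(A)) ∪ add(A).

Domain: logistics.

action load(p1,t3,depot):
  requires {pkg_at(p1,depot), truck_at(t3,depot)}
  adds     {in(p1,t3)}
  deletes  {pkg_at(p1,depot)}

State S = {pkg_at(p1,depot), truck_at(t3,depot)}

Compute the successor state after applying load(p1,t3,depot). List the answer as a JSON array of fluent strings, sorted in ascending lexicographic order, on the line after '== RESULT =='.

Progress:
  pre ⊆ S: {pkg_at(p1,depot), truck_at(t3,depot)} ⊆ S  — applicable
  S \ del = {truck_at(t3,depot)}
  ∪ add   = {in(p1,t3), truck_at(t3,depot)}

== RESULT ==
["in(p1,t3)", "truck_at(t3,depot)"]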